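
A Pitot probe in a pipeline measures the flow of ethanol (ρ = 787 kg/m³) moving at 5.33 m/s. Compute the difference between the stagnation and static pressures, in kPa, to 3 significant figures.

The dynamic pressure equals the rise in static pressure at the stagnation point: ΔP = ½ρv².
ΔP = ½·787·5.33² = 11200 Pa.

11.2 kPa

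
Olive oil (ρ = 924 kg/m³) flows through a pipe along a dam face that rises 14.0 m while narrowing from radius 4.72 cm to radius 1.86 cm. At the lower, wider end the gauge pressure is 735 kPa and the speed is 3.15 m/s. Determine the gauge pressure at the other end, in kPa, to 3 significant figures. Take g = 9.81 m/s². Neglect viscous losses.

Mass conservation (A₁v₁ = A₂v₂) gives v₂ = 3.15 × 70.0/10.9 = 20.3 m/s.
Bernoulli: P₁ + ½ρv₁² + ρg h₁ = P₂ + ½ρv₂² + ρg h₂, so P₂ = P₁ + ½ρ(v₁² − v₂²) − ρg(h₂ − h₁).
P₂ = 735000 + ½·924·(3.15² − 20.3²) − 924·9.81·(+14.0) = 735000 + (-186000) − (127000) = 423000 Pa.

P₂ ≈ 423 kPa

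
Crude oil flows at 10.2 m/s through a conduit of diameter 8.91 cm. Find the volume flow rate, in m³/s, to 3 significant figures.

Q = A·v = 0.00624 m² × 10.2 m/s = 0.0636 m³/s.

Q ≈ 0.0636 m³/s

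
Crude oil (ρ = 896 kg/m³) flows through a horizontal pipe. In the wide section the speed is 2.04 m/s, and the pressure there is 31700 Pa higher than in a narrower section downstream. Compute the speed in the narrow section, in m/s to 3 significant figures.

Horizontal Bernoulli: P₁ + ½ρv₁² = P₂ + ½ρv₂², so v₂² = v₁² + 2(P₁ − P₂)/ρ.
v₂ = √(2.04² + 2·31700/896) = √(4.16 + 70.8) = 8.66 m/s.

v₂ ≈ 8.66 m/s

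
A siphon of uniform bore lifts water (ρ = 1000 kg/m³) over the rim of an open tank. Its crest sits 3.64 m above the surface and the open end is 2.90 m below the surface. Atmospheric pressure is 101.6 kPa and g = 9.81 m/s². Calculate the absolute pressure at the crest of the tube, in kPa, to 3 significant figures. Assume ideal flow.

P_top ≈ 37.4 kPa

Bernoulli surface→outlet gives ½v² = g·h_out, so v = √(2·9.81·2.90) = 7.54 m/s.
Continuity keeps v the same throughout the tube; from surface to crest, P_atm + 0 = P_top + ½ρv² + ρg·h_top.
P_top = 101600 − ½·1000·7.54² − 1000·9.81·3.64 = 37400 Pa.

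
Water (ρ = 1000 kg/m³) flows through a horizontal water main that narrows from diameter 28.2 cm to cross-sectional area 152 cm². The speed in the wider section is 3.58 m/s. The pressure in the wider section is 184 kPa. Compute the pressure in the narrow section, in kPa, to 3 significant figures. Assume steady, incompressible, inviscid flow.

P₂ ≈ 82.2 kPa

By continuity, v₂ = v₁·A₁/A₂ = 3.58·(625/152) = 14.7 m/s.
Along the horizontal streamline, P + ½ρv² is constant.
P₂ = P₁ − ½ρ(v₂² − v₁²) = 184000 − ½·1000·(14.7² − 3.58²) = 184000 − 102000 = 82200 Pa.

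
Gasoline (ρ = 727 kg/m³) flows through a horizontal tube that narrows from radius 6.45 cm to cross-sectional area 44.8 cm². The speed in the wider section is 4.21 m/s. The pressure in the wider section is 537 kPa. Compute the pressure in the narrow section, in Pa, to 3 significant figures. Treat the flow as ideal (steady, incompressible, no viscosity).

By continuity, v₂ = v₁·A₁/A₂ = 4.21·(131/44.8) = 12.3 m/s.
The pipe is horizontal, so Bernoulli reduces to P₁ + ½ρv₁² = P₂ + ½ρv₂².
P₂ = P₁ − ½ρ(v₂² − v₁²) = 537000 − ½·727·(12.3² − 4.21²) = 537000 − 48400 = 489000 Pa.

489000 Pa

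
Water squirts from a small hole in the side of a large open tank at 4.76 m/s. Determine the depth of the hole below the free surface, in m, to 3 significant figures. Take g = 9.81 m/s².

h ≈ 1.15 m

Inverting v = √(2gh) gives h = v² / 2g.
h = 4.76²/(2·9.81) = 22.7/19.62 = 1.15 m.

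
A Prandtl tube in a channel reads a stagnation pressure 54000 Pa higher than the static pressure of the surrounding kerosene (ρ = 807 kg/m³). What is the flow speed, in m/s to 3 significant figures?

11.6 m/s

At the stagnation point the flow is brought to rest, so Bernoulli gives P_stag − P_static = ½ρv².
v = √(2ΔP/ρ) = √(2·54000/807) = 11.6 m/s.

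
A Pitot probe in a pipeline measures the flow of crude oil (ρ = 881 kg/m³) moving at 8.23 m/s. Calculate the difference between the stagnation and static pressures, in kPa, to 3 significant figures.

The dynamic pressure equals the rise in static pressure at the stagnation point: ΔP = ½ρv².
ΔP = ½·881·8.23² = 29800 Pa.

ΔP ≈ 29.8 kPa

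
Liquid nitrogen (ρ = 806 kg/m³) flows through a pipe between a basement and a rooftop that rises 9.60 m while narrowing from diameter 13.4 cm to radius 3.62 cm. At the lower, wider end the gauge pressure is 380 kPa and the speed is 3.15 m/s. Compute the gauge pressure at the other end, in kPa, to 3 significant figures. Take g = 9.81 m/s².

P₂ = 261 kPa

The volume flow rate is constant, so v₂ = (A₁/A₂)v₁ = (141/41.2)·3.15 = 10.8 m/s.
Applying Bernoulli between the two ends and solving for P₂: P₂ = P₁ + ½ρ(v₁² − v₂²) − ρgΔh.
P₂ = 380000 + ½·806·(3.15² − 10.8²) − 806·9.81·(+9.60) = 380000 + (-42900) − (75900) = 261000 Pa.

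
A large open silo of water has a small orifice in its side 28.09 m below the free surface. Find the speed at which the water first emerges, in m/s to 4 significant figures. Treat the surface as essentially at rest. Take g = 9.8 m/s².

23.46 m/s

Torricelli's result v = √(2gh) gives v = √(2·9.8·28.09) = 23.46 m/s.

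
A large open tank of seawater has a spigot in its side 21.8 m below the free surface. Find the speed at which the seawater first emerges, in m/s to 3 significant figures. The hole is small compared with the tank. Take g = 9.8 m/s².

v = 20.7 m/s

Torricelli's result v = √(2gh) gives v = √(2·9.8·21.8) = 20.7 m/s.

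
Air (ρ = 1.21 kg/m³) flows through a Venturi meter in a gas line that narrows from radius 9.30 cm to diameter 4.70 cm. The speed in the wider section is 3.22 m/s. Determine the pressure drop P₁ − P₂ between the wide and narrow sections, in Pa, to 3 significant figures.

1530 Pa

Mass conservation (A₁v₁ = A₂v₂) gives v₂ = 3.22 × 272/17.3 = 50.4 m/s.
Bernoulli (h₁ = h₂): P₁ − P₂ = ½ρ(v₂² − v₁²).
P₁ − P₂ = ½·1.21·(50.4² − 3.22²) = ½·1.21·2530 = 1530 Pa.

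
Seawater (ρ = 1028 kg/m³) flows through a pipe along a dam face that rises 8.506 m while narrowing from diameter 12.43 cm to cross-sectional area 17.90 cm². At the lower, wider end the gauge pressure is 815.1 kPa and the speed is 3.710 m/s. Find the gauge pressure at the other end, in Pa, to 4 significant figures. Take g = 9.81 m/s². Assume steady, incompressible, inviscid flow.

Continuity gives A₁v₁ = A₂v₂, so v₂ = (121.3 cm²)/(17.90 cm²) × 3.710 m/s = 25.15 m/s.
Applying Bernoulli between the two ends and solving for P₂: P₂ = P₁ + ½ρ(v₁² − v₂²) − ρgΔh.
P₂ = 815100 + ½·1028·(3.710² − 25.15²) − 1028·9.81·(+8.506) = 815100 + (-318100) − (85780) = 411300 Pa.

P₂ ≈ 411300 Pa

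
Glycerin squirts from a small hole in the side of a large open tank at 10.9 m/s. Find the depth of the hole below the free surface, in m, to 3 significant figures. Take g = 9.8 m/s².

h ≈ 6.06 m

Inverting v = √(2gh) gives h = v² / 2g.
h = 10.9²/(2·9.8) = 119/19.60 = 6.06 m.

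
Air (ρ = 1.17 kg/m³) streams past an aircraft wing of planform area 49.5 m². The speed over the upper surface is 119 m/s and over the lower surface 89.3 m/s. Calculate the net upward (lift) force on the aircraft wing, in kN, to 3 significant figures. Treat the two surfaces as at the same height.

179 kN

With equal heights on the two surfaces, Bernoulli gives P_lower − P_upper = ½ρ(v_upper² − v_lower²).
ΔP = ½·1.17·(119² − 89.3²) = 3620 Pa.
Lift = ΔP · A = 3620 × 49.5 = 179000 N.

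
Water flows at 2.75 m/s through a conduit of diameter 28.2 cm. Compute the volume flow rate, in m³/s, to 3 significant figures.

0.172 m³/s

Q = A·v = 0.0625 m² × 2.75 m/s = 0.172 m³/s.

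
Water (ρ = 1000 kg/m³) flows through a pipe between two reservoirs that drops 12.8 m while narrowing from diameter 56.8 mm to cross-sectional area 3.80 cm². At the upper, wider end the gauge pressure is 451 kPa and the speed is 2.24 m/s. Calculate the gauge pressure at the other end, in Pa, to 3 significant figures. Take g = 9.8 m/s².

P₂ = 467000 Pa

Mass conservation (A₁v₁ = A₂v₂) gives v₂ = 2.24 × 25.3/3.80 = 14.9 m/s.
Bernoulli: P₁ + ½ρv₁² + ρg h₁ = P₂ + ½ρv₂² + ρg h₂, so P₂ = P₁ + ½ρ(v₁² − v₂²) − ρg(h₂ − h₁).
P₂ = 451000 + ½·1000·(2.24² − 14.9²) − 1000·9.8·(−12.8) = 451000 + (-109000) − (-125000) = 467000 Pa.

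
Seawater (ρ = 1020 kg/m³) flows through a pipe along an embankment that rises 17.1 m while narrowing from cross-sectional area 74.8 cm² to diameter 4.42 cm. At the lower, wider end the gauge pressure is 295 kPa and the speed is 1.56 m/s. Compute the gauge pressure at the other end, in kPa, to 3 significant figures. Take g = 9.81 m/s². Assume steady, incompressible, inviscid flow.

By continuity, v₂ = v₁·A₁/A₂ = 1.56·(74.8/15.3) = 7.60 m/s.
Bernoulli: P₁ + ½ρv₁² + ρg h₁ = P₂ + ½ρv₂² + ρg h₂, so P₂ = P₁ + ½ρ(v₁² − v₂²) − ρg(h₂ − h₁).
P₂ = 295000 + ½·1020·(1.56² − 7.60²) − 1020·9.81·(+17.1) = 295000 + (-28300) − (171000) = 95600 Pa.

95.6 kPa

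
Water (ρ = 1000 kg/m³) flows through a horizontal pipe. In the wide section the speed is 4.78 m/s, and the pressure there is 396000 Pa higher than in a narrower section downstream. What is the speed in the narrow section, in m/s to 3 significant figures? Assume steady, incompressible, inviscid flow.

v₂ ≈ 28.5 m/s

Along the level pipe P + ½ρv² is conserved, hence v₂² = v₁² + 2(P₁ − P₂)/ρ.
v₂ = √(4.78² + 2·396000/1000) = √(22.8 + 792) = 28.5 m/s.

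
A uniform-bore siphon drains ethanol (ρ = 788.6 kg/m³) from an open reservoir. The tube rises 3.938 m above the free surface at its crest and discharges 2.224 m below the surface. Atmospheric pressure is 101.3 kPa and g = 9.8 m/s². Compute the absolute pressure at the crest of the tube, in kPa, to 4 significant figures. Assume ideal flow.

Bernoulli surface→outlet gives ½v² = g·h_out, so v = √(2·9.8·2.224) = 6.602 m/s.
The bore is uniform, so the speed at the crest is the same v. Bernoulli surface→crest: P_atm = P_top + ½ρv² + ρg·h_top.
P_top = 101300 − ½·788.6·6.602² − 788.6·9.8·3.938 = 53680 Pa.

P_top ≈ 53.68 kPa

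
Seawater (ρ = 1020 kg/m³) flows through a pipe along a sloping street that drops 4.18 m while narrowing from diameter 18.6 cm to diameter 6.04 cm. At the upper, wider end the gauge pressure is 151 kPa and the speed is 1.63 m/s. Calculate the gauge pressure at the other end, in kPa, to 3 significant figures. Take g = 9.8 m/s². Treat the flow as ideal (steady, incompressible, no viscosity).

P₂ ≈ 72.3 kPa

Mass conservation (A₁v₁ = A₂v₂) gives v₂ = 1.63 × 272/28.7 = 15.5 m/s.
Applying Bernoulli between the two ends and solving for P₂: P₂ = P₁ + ½ρ(v₁² − v₂²) − ρgΔh.
P₂ = 151000 + ½·1020·(1.63² − 15.5²) − 1020·9.8·(−4.18) = 151000 + (-121000) − (-41800) = 72300 Pa.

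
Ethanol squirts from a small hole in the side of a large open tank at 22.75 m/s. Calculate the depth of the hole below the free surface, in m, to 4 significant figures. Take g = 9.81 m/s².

Torricelli: v = √(2gh), so h = v²/(2g).
h = 22.75²/(2·9.81) = 517.6/19.62 = 26.38 m.

h ≈ 26.38 m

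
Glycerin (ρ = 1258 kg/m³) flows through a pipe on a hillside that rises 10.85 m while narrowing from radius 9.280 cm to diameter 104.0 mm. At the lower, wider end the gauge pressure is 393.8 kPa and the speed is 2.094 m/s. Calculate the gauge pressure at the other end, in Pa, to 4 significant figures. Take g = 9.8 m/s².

The volume flow rate is constant, so v₂ = (A₁/A₂)v₁ = (270.5/84.95)·2.094 = 6.669 m/s.
Energy conservation along the streamline gives P₂ = P₁ − ½ρ(v₂² − v₁²) − ρg(h₂ − h₁).
P₂ = 393800 + ½·1258·(2.094² − 6.669²) − 1258·9.8·(+10.85) = 393800 + (-25220) − (133800) = 234800 Pa.

P₂ ≈ 234800 Pa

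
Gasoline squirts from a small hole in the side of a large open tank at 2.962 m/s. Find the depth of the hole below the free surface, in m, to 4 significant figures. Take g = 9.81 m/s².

h = 0.4472 m

Torricelli: v = √(2gh), so h = v²/(2g).
h = 2.962²/(2·9.81) = 8.773/19.62 = 0.4472 m.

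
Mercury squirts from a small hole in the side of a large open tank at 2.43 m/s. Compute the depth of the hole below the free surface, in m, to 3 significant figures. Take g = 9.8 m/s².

For a small hole in a large open tank, ½v² = gh, giving h = v²/(2g).
h = 2.43²/(2·9.8) = 5.90/19.60 = 0.301 m.

h ≈ 0.301 m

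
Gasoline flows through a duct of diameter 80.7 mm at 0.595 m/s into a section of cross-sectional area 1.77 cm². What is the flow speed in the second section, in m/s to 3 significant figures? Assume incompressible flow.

17.2 m/s

The volume flow rate is constant, so v₂ = (A₁/A₂)v₁ = (51.1/1.77)·0.595 = 17.2 m/s.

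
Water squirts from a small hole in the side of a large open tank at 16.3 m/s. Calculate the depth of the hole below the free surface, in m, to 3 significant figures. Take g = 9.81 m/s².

Inverting v = √(2gh) gives h = v² / 2g.
h = 16.3²/(2·9.81) = 266/19.62 = 13.5 m.

13.5 m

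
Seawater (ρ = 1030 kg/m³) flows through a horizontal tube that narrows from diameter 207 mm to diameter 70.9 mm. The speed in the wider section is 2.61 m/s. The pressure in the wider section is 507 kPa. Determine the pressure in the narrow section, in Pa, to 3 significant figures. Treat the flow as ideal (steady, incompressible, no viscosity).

P₂ = 256000 Pa

By continuity, v₂ = v₁·A₁/A₂ = 2.61·(337/39.5) = 22.2 m/s.
The pipe is horizontal, so Bernoulli reduces to P₁ + ½ρv₁² = P₂ + ½ρv₂².
P₂ = P₁ − ½ρ(v₂² − v₁²) = 507000 − ½·1030·(22.2² − 2.61²) = 507000 − 251000 = 256000 Pa.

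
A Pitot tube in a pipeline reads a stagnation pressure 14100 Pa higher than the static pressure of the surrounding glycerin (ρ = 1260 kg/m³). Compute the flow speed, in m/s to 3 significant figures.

The dynamic pressure equals the rise in static pressure at the stagnation point: ΔP = ½ρv².
v = √(2ΔP/ρ) = √(2·14100/1260) = 4.73 m/s.

v ≈ 4.73 m/s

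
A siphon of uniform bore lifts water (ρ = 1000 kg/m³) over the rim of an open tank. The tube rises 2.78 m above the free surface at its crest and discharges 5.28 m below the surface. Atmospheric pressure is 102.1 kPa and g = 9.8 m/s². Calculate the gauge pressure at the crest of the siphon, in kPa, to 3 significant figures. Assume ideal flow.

From the surface to the outlet (both open to atmosphere, surface at rest): v = √(2g·h_out) = √(2·9.8·5.28) = 10.2 m/s.
With constant cross-section the crest speed equals v; applying Bernoulli from the surface up to the crest, P_top = P_atm − ½ρv² − ρg·h_top.
P_top = 102100 − ½·1000·10.2² − 1000·9.8·2.78 = 23100 Pa. So P_gauge = P_top − P_atm = -79000 Pa.

-79.0 kPa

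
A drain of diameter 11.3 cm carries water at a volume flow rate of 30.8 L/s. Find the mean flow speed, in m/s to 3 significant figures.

v = 3.07 m/s

Q = 30.8 L/s = 0.0308 m³/s.
v = Q/A = 0.0308 / 0.0100 = 3.07 m/s.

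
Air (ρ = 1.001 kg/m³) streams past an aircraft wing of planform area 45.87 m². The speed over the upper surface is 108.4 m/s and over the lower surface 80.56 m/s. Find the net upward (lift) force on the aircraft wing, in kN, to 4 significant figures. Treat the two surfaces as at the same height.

F ≈ 120.8 kN

The faster flow above has the lower pressure; Bernoulli (same height) gives ΔP = ½ρ(v_up² − v_low²).
ΔP = ½·1.001·(108.4² − 80.56²) = 2633 Pa.
Lift = ΔP · A = 2633 × 45.87 = 120800 N.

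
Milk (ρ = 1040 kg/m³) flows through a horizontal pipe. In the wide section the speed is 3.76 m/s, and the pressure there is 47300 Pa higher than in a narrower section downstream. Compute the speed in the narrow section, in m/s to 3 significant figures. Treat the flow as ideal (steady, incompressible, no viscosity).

Along the level pipe P + ½ρv² is conserved, hence v₂² = v₁² + 2(P₁ − P₂)/ρ.
v₂ = √(3.76² + 2·47300/1040) = √(14.1 + 91.0) = 10.3 m/s.

v₂ = 10.3 m/s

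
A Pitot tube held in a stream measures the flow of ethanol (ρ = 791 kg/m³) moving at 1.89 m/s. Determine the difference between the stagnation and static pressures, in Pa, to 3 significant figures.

Bernoulli between the free stream and the stagnation point: ½ρv² = P_stag − P_static.
ΔP = ½·791·1.89² = 1410 Pa.

ΔP ≈ 1410 Pa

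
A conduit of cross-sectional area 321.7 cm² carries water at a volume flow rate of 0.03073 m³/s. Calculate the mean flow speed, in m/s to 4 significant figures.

Q = 0.03073 m³/s = 0.03073 m³/s.
v = Q/A = 0.03073 / 0.03217 = 0.9552 m/s.

v = 0.9552 m/s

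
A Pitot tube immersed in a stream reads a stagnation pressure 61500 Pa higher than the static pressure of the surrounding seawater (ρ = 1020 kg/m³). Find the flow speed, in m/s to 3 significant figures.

v ≈ 11.0 m/s

At the stagnation point the flow is brought to rest, so Bernoulli gives P_stag − P_static = ½ρv².
v = √(2ΔP/ρ) = √(2·61500/1020) = 11.0 m/s.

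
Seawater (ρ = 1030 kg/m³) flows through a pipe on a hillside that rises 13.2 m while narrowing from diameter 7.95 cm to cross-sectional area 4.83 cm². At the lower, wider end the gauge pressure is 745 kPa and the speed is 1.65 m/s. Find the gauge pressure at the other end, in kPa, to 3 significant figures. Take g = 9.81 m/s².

The volume flow rate is constant, so v₂ = (A₁/A₂)v₁ = (49.6/4.83)·1.65 = 17.0 m/s.
Bernoulli: P₁ + ½ρv₁² + ρg h₁ = P₂ + ½ρv₂² + ρg h₂, so P₂ = P₁ + ½ρ(v₁² − v₂²) − ρg(h₂ − h₁).
P₂ = 745000 + ½·1030·(1.65² − 17.0²) − 1030·9.81·(+13.2) = 745000 + (-147000) − (133000) = 465000 Pa.

465 kPa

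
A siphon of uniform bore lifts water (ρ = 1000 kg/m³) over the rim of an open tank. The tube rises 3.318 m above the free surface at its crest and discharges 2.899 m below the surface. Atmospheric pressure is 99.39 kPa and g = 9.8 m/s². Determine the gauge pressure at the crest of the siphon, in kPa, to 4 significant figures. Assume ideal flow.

Bernoulli surface→outlet gives ½v² = g·h_out, so v = √(2·9.8·2.899) = 7.538 m/s.
The bore is uniform, so the speed at the crest is the same v. Bernoulli surface→crest: P_atm = P_top + ½ρv² + ρg·h_top.
P_top = 99390 − ½·1000·7.538² − 1000·9.8·3.318 = 38460 Pa. So P_gauge = P_top − P_atm = -60930 Pa.

P_gauge ≈ -60.93 kPa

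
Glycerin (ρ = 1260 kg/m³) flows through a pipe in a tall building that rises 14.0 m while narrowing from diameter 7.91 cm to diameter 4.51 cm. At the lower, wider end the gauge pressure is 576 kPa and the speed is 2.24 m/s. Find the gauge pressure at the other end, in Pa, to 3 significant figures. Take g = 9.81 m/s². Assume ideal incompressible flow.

Continuity gives A₁v₁ = A₂v₂, so v₂ = (49.1 cm²)/(16.0 cm²) × 2.24 m/s = 6.89 m/s.
Energy conservation along the streamline gives P₂ = P₁ − ½ρ(v₂² − v₁²) − ρg(h₂ − h₁).
P₂ = 576000 + ½·1260·(2.24² − 6.89²) − 1260·9.81·(+14.0) = 576000 + (-26800) − (173000) = 376000 Pa.

P₂ ≈ 376000 Pa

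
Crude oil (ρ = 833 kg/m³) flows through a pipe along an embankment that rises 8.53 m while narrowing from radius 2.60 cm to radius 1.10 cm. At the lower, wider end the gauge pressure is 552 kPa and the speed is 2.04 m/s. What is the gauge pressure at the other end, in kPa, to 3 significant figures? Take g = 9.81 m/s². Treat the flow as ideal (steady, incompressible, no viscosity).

P₂ ≈ 430 kPa

Continuity gives A₁v₁ = A₂v₂, so v₂ = (21.2 cm²)/(3.80 cm²) × 2.04 m/s = 11.4 m/s.
Energy conservation along the streamline gives P₂ = P₁ − ½ρ(v₂² − v₁²) − ρg(h₂ − h₁).
P₂ = 552000 + ½·833·(2.04² − 11.4²) − 833·9.81·(+8.53) = 552000 + (-52400) − (69700) = 430000 Pa.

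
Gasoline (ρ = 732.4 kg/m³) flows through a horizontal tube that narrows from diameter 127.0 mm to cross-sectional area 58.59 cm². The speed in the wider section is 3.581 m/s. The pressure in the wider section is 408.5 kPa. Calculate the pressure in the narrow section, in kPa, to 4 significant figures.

The volume flow rate is constant, so v₂ = (A₁/A₂)v₁ = (126.7/58.59)·3.581 = 7.742 m/s.
Bernoulli (h₁ = h₂): P₁ − P₂ = ½ρ(v₂² − v₁²).
P₂ = P₁ − ½ρ(v₂² − v₁²) = 408500 − ½·732.4·(7.742² − 3.581²) = 408500 − 17260 = 391200 Pa.

P₂ ≈ 391.2 kPa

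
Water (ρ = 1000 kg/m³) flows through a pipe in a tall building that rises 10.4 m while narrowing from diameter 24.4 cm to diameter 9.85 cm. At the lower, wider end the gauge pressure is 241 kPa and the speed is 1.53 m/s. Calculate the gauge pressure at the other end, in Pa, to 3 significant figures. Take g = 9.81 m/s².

Mass conservation (A₁v₁ = A₂v₂) gives v₂ = 1.53 × 468/76.2 = 9.39 m/s.
Applying Bernoulli between the two ends and solving for P₂: P₂ = P₁ + ½ρ(v₁² − v₂²) − ρgΔh.
P₂ = 241000 + ½·1000·(1.53² − 9.39²) − 1000·9.81·(+10.4) = 241000 + (-42900) − (102000) = 96100 Pa.

P₂ = 96100 Pa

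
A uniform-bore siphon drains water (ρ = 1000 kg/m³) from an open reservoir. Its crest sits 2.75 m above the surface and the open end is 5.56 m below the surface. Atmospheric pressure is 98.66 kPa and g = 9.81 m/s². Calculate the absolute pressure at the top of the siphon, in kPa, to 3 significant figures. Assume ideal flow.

Bernoulli surface→outlet gives ½v² = g·h_out, so v = √(2·9.81·5.56) = 10.4 m/s.
With constant cross-section the crest speed equals v; applying Bernoulli from the surface up to the crest, P_top = P_atm − ½ρv² − ρg·h_top.
P_top = 98660 − ½·1000·10.4² − 1000·9.81·2.75 = 17100 Pa.

P_top = 17.1 kPa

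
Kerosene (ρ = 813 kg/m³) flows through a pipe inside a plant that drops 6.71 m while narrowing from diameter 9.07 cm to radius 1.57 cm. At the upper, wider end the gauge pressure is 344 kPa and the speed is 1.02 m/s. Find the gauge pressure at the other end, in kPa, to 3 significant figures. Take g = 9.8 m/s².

P₂ ≈ 368 kPa

Continuity gives A₁v₁ = A₂v₂, so v₂ = (64.6 cm²)/(7.74 cm²) × 1.02 m/s = 8.51 m/s.
Applying Bernoulli between the two ends and solving for P₂: P₂ = P₁ + ½ρ(v₁² − v₂²) − ρgΔh.
P₂ = 344000 + ½·813·(1.02² − 8.51²) − 813·9.8·(−6.71) = 344000 + (-29000) − (-53500) = 368000 Pa.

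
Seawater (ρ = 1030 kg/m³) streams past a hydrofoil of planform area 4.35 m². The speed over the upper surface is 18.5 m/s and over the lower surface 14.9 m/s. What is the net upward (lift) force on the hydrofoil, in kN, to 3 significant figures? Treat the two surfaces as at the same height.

F ≈ 269 kN

The faster flow above has the lower pressure; Bernoulli (same height) gives ΔP = ½ρ(v_up² − v_low²).
ΔP = ½·1030·(18.5² − 14.9²) = 61900 Pa.
Lift = ΔP · A = 61900 × 4.35 = 269000 N.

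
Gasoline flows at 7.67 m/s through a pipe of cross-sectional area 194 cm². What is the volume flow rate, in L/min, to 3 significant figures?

Q ≈ 8930 L/min

Q = A·v = 0.0194 m² × 7.67 m/s = 0.149 m³/s.
Converting: 0.149 m³/s × 60000 = 8930 L/min.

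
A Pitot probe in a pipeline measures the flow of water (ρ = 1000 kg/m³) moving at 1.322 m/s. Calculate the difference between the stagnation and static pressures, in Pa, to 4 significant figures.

873.8 Pa

The dynamic pressure equals the rise in static pressure at the stagnation point: ΔP = ½ρv².
ΔP = ½·1000·1.322² = 873.8 Pa.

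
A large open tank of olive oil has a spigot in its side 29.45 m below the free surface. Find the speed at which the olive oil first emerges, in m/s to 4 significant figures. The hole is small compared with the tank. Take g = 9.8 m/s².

24.03 m/s

Bernoulli from surface to hole (P equal, v_surface ≈ 0): v = √(2gh) = √(2×9.8×29.45) = 24.03 m/s.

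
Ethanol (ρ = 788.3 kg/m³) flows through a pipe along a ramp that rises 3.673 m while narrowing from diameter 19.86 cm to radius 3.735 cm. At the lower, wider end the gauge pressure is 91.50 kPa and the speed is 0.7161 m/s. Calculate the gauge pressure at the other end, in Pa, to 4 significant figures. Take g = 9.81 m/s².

Continuity gives A₁v₁ = A₂v₂, so v₂ = (309.8 cm²)/(43.83 cm²) × 0.7161 m/s = 5.062 m/s.
Applying Bernoulli between the two ends and solving for P₂: P₂ = P₁ + ½ρ(v₁² − v₂²) − ρgΔh.
P₂ = 91500 + ½·788.3·(0.7161² − 5.062²) − 788.3·9.81·(+3.673) = 91500 + (-9896) − (28400) = 53200 Pa.

P₂ = 53200 Pa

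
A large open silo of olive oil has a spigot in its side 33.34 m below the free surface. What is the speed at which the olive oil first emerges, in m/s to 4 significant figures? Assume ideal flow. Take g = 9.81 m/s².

v = 25.58 m/s

With the surface at rest and both surface and jet at atmospheric pressure, Bernoulli gives ρg h = ½ρv², so v = √(2gh) = √(2·9.81·33.34) = 25.58 m/s.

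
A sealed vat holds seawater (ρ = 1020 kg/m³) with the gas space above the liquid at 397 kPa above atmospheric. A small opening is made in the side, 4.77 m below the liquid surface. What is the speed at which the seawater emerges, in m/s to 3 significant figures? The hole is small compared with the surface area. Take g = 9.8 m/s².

v ≈ 29.5 m/s

Take point 1 at the surface (v₁ ≈ 0) and point 2 at the hole (at atmospheric pressure). Bernoulli: P₁ + ρg h = P_atm + ½ρv₂².
With P₁ − P_atm = 397000 Pa, v₂ = √(2gh + 2ΔP/ρ) = √(2·9.8·4.77 + 2·397000/1020) = 29.5 m/s.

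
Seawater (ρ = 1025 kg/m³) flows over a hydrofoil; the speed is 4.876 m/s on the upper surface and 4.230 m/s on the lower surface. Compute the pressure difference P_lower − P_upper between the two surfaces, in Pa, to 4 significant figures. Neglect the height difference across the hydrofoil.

ΔP = 3015 Pa

With negligible Δh, P + ½ρv² is constant, so P_low − P_up = ½ρ(v_up² − v_low²).
ΔP = ½·1025·(4.876² − 4.230²) = 3015 Pa.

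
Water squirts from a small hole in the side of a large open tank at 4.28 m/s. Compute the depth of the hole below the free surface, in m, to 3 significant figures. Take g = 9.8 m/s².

h ≈ 0.935 m

Torricelli: v = √(2gh), so h = v²/(2g).
h = 4.28²/(2·9.8) = 18.3/19.60 = 0.935 m.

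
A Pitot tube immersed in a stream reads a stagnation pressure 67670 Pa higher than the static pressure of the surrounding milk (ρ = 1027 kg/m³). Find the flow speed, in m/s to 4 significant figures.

11.48 m/s

The dynamic pressure equals the rise in static pressure at the stagnation point: ΔP = ½ρv².
v = √(2ΔP/ρ) = √(2·67670/1027) = 11.48 m/s.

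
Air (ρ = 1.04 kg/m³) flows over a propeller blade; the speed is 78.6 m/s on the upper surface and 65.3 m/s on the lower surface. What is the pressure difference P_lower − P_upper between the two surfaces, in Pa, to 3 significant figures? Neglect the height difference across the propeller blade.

ΔP ≈ 995 Pa

Bernoulli (same height): P_lower − P_upper = ½ρ(v_upper² − v_lower²).
ΔP = ½·1.04·(78.6² − 65.3²) = 995 Pa.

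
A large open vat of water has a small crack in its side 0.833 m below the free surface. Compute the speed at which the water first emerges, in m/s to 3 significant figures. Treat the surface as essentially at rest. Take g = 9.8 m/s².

Torricelli's result v = √(2gh) gives v = √(2·9.8·0.833) = 4.04 m/s.

v ≈ 4.04 m/s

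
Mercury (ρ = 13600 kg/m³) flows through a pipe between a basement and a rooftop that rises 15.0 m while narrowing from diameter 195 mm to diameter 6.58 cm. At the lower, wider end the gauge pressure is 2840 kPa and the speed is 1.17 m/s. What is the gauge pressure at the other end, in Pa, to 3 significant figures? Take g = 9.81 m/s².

P₂ = 130000 Pa

Mass conservation (A₁v₁ = A₂v₂) gives v₂ = 1.17 × 299/34.0 = 10.3 m/s.
Applying Bernoulli between the two ends and solving for P₂: P₂ = P₁ + ½ρ(v₁² − v₂²) − ρgΔh.
P₂ = 2840000 + ½·13600·(1.17² − 10.3²) − 13600·9.81·(+15.0) = 2840000 + (-709000) − (2000000) = 130000 Pa.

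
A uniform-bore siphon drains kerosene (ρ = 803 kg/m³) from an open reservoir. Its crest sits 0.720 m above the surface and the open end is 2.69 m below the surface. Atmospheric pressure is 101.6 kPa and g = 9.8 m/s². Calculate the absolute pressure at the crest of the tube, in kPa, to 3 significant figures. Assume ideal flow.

From the surface to the outlet (both open to atmosphere, surface at rest): v = √(2g·h_out) = √(2·9.8·2.69) = 7.26 m/s.
With constant cross-section the crest speed equals v; applying Bernoulli from the surface up to the crest, P_top = P_atm − ½ρv² − ρg·h_top.
P_top = 101600 − ½·803·7.26² − 803·9.8·0.720 = 74800 Pa.

74.8 kPa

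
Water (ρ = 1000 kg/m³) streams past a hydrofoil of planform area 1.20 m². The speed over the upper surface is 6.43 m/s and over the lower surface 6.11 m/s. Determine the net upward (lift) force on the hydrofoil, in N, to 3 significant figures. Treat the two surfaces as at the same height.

The faster flow above has the lower pressure; Bernoulli (same height) gives ΔP = ½ρ(v_up² − v_low²).
ΔP = ½·1000·(6.43² − 6.11²) = 2010 Pa.
Lift = ΔP · A = 2010 × 1.20 = 2410 N.

F ≈ 2410 N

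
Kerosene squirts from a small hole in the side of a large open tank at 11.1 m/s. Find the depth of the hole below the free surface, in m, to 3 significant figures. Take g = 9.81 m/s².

6.28 m

For a small hole in a large open tank, ½v² = gh, giving h = v²/(2g).
h = 11.1²/(2·9.81) = 123/19.62 = 6.28 m.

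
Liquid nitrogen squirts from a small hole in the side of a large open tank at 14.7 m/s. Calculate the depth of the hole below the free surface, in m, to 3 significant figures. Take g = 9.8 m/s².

Torricelli: v = √(2gh), so h = v²/(2g).
h = 14.7²/(2·9.8) = 216/19.60 = 11.0 m.

h ≈ 11.0 m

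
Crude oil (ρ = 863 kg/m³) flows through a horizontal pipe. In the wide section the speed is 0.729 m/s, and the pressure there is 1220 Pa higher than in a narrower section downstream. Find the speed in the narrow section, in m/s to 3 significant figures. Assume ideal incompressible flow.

v₂ ≈ 1.83 m/s

With h₁ = h₂, rearranging Bernoulli gives v₂ = √(v₁² + 2ΔP/ρ).
v₂ = √(0.729² + 2·1220/863) = √(0.531 + 2.83) = 1.83 m/s.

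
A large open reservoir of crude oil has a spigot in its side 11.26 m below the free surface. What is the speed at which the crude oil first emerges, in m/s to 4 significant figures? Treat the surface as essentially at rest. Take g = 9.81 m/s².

v = 14.86 m/s

Torricelli's result v = √(2gh) gives v = √(2·9.81·11.26) = 14.86 m/s.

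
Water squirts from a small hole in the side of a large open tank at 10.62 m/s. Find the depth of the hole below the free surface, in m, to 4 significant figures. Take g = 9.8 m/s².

For a small hole in a large open tank, ½v² = gh, giving h = v²/(2g).
h = 10.62²/(2·9.8) = 112.8/19.60 = 5.754 m.

5.754 m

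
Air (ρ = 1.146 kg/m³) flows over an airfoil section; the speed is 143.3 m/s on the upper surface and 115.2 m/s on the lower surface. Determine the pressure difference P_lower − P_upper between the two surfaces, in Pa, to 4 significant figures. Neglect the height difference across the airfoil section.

ΔP ≈ 4162 Pa

With negligible Δh, P + ½ρv² is constant, so P_low − P_up = ½ρ(v_up² − v_low²).
ΔP = ½·1.146·(143.3² − 115.2²) = 4162 Pa.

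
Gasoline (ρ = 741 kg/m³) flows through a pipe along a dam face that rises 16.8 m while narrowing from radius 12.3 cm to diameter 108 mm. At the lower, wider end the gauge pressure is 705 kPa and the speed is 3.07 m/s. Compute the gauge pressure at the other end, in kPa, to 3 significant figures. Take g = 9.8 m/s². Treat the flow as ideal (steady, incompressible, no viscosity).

P₂ ≈ 492 kPa

Continuity gives A₁v₁ = A₂v₂, so v₂ = (475 cm²)/(91.6 cm²) × 3.07 m/s = 15.9 m/s.
Applying Bernoulli between the two ends and solving for P₂: P₂ = P₁ + ½ρ(v₁² − v₂²) − ρgΔh.
P₂ = 705000 + ½·741·(3.07² − 15.9²) − 741·9.8·(+16.8) = 705000 + (-90500) − (122000) = 492000 Pa.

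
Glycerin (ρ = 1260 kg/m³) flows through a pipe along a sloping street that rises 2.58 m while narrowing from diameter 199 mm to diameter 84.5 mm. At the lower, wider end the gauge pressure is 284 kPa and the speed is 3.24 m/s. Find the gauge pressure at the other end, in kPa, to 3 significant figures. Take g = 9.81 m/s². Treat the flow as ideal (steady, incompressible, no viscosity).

55.3 kPa

Continuity gives A₁v₁ = A₂v₂, so v₂ = (311 cm²)/(56.1 cm²) × 3.24 m/s = 18.0 m/s.
Energy conservation along the streamline gives P₂ = P₁ − ½ρ(v₂² − v₁²) − ρg(h₂ − h₁).
P₂ = 284000 + ½·1260·(3.24² − 18.0²) − 1260·9.81·(+2.58) = 284000 + (-197000) − (31900) = 55300 Pa.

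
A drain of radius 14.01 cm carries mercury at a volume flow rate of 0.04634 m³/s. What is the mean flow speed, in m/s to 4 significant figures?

v ≈ 0.7515 m/s

Q = 0.04634 m³/s = 0.04634 m³/s.
v = Q/A = 0.04634 / 0.06166 = 0.7515 m/s.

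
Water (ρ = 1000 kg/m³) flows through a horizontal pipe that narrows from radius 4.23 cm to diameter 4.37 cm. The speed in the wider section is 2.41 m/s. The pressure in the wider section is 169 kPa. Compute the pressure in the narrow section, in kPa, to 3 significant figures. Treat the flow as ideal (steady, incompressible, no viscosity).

131 kPa

Continuity gives A₁v₁ = A₂v₂, so v₂ = (56.2 cm²)/(15.0 cm²) × 2.41 m/s = 9.03 m/s.
Bernoulli (h₁ = h₂): P₁ − P₂ = ½ρ(v₂² − v₁²).
P₂ = P₁ − ½ρ(v₂² − v₁²) = 169000 − ½·1000·(9.03² − 2.41²) = 169000 − 37900 = 131000 Pa.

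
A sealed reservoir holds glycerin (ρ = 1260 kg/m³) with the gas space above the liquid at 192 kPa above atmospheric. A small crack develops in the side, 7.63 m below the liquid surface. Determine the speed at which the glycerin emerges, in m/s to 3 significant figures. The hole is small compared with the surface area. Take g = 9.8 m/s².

21.3 m/s

Take point 1 at the surface (v₁ ≈ 0) and point 2 at the hole (at atmospheric pressure). Bernoulli: P₁ + ρg h = P_atm + ½ρv₂².
With P₁ − P_atm = 192000 Pa, v₂ = √(2gh + 2ΔP/ρ) = √(2·9.8·7.63 + 2·192000/1260) = 21.3 m/s.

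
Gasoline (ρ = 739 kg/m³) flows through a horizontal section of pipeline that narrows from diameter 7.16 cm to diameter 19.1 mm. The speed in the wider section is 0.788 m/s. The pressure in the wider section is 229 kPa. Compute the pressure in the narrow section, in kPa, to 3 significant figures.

By continuity, v₂ = v₁·A₁/A₂ = 0.788·(40.3/2.87) = 11.1 m/s.
Bernoulli (h₁ = h₂): P₁ − P₂ = ½ρ(v₂² − v₁²).
P₂ = P₁ − ½ρ(v₂² − v₁²) = 229000 − ½·739·(11.1² − 0.788²) = 229000 − 45100 = 184000 Pa.

P₂ = 184 kPa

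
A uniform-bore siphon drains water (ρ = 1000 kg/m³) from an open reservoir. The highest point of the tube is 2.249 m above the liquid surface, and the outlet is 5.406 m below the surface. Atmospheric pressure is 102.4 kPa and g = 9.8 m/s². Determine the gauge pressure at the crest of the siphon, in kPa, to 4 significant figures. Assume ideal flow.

-75.02 kPa

Bernoulli surface→outlet gives ½v² = g·h_out, so v = √(2·9.8·5.406) = 10.29 m/s.
The bore is uniform, so the speed at the crest is the same v. Bernoulli surface→crest: P_atm = P_top + ½ρv² + ρg·h_top.
P_top = 102400 − ½·1000·10.29² − 1000·9.8·2.249 = 27380 Pa. So P_gauge = P_top − P_atm = -75020 Pa.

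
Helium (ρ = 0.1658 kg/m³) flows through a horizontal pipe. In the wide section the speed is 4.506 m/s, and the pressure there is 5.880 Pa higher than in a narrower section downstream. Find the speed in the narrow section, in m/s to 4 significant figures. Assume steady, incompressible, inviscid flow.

With h₁ = h₂, rearranging Bernoulli gives v₂ = √(v₁² + 2ΔP/ρ).
v₂ = √(4.506² + 2·5.880/0.1658) = √(20.30 + 70.93) = 9.552 m/s.

9.552 m/s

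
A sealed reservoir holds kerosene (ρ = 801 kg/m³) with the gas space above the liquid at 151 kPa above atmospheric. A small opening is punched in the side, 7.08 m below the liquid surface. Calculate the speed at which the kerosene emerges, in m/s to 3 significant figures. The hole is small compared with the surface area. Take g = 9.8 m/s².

22.7 m/s

Take point 1 at the surface (v₁ ≈ 0) and point 2 at the hole (at atmospheric pressure). Bernoulli: P₁ + ρg h = P_atm + ½ρv₂².
With P₁ − P_atm = 151000 Pa, v₂ = √(2gh + 2ΔP/ρ) = √(2·9.8·7.08 + 2·151000/801) = 22.7 m/s.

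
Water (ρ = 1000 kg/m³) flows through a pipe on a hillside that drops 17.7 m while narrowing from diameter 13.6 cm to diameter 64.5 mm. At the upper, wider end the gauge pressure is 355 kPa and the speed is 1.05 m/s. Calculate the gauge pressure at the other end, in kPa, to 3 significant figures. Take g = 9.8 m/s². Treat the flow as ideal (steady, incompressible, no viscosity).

518 kPa

Continuity gives A₁v₁ = A₂v₂, so v₂ = (145 cm²)/(32.7 cm²) × 1.05 m/s = 4.67 m/s.
Bernoulli: P₁ + ½ρv₁² + ρg h₁ = P₂ + ½ρv₂² + ρg h₂, so P₂ = P₁ + ½ρ(v₁² − v₂²) − ρg(h₂ − h₁).
P₂ = 355000 + ½·1000·(1.05² − 4.67²) − 1000·9.8·(−17.7) = 355000 + (-10300) − (-173000) = 518000 Pa.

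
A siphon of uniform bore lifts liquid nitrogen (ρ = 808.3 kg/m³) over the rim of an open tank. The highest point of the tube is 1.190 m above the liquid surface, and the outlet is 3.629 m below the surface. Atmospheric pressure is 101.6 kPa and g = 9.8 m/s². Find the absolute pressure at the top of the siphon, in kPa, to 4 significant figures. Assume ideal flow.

P_top ≈ 63.43 kPa

From the surface to the outlet (both open to atmosphere, surface at rest): v = √(2g·h_out) = √(2·9.8·3.629) = 8.434 m/s.
The bore is uniform, so the speed at the crest is the same v. Bernoulli surface→crest: P_atm = P_top + ½ρv² + ρg·h_top.
P_top = 101600 − ½·808.3·8.434² − 808.3·9.8·1.190 = 63430 Pa.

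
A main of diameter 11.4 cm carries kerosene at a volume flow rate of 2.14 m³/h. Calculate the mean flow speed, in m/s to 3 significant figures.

v = 0.0582 m/s

Q = 2.14 m³/h = 0.000594 m³/s.
v = Q/A = 0.000594 / 0.0102 = 0.0582 m/s.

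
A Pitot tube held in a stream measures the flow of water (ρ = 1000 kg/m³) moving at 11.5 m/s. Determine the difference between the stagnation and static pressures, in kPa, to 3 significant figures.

At the stagnation point the flow is brought to rest, so Bernoulli gives P_stag − P_static = ½ρv².
ΔP = ½·1000·11.5² = 66100 Pa.

ΔP = 66.1 kPa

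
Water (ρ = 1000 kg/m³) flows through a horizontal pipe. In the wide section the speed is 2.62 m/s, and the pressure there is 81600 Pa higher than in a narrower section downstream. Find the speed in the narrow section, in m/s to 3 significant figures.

Along the level pipe P + ½ρv² is conserved, hence v₂² = v₁² + 2(P₁ − P₂)/ρ.
v₂ = √(2.62² + 2·81600/1000) = √(6.86 + 163) = 13.0 m/s.

v₂ ≈ 13.0 m/s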